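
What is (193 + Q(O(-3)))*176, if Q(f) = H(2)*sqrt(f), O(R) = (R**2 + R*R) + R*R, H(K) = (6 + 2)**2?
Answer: 33968 + 33792*sqrt(3) ≈ 92498.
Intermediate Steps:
H(K) = 64 (H(K) = 8**2 = 64)
O(R) = 3*R**2 (O(R) = (R**2 + R**2) + R**2 = 2*R**2 + R**2 = 3*R**2)
Q(f) = 64*sqrt(f)
(193 + Q(O(-3)))*176 = (193 + 64*sqrt(3*(-3)**2))*176 = (193 + 64*sqrt(3*9))*176 = (193 + 64*sqrt(27))*176 = (193 + 64*(3*sqrt(3)))*176 = (193 + 192*sqrt(3))*176 = 33968 + 33792*sqrt(3)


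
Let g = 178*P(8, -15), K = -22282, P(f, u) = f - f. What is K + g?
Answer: -22282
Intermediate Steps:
P(f, u) = 0
g = 0 (g = 178*0 = 0)
K + g = -22282 + 0 = -22282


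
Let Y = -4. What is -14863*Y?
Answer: 59452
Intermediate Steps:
-14863*Y = -14863*(-4) = 59452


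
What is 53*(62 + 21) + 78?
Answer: 4477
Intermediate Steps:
53*(62 + 21) + 78 = 53*83 + 78 = 4399 + 78 = 4477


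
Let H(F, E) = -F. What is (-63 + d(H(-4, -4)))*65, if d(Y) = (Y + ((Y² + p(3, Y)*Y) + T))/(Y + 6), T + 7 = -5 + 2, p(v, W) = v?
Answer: -3952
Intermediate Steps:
T = -10 (T = -7 + (-5 + 2) = -7 - 3 = -10)
d(Y) = (-10 + Y² + 4*Y)/(6 + Y) (d(Y) = (Y + ((Y² + 3*Y) - 10))/(Y + 6) = (Y + (-10 + Y² + 3*Y))/(6 + Y) = (-10 + Y² + 4*Y)/(6 + Y))
(-63 + d(H(-4, -4)))*65 = (-63 + (-10 + (-1*(-4))² + 4*(-1*(-4)))/(6 - 1*(-4)))*65 = (-63 + (-10 + 4² + 4*4)/(6 + 4))*65 = (-63 + (-10 + 16 + 16)/10)*65 = (-63 + (⅒)*22)*65 = (-63 + 11/5)*65 = -304/5*65 = -3952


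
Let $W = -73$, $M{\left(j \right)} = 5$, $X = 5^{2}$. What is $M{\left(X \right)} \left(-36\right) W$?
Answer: $13140$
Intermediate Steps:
$X = 25$
$M{\left(X \right)} \left(-36\right) W = 5 \left(-36\right) \left(-73\right) = \left(-180\right) \left(-73\right) = 13140$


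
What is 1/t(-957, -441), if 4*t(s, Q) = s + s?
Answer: -2/957 ≈ -0.0020899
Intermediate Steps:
t(s, Q) = s/2 (t(s, Q) = (s + s)/4 = (2*s)/4 = s/2)
1/t(-957, -441) = 1/((½)*(-957)) = 1/(-957/2) = -2/957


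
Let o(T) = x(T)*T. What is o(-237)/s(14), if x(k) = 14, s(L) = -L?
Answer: 237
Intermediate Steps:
o(T) = 14*T
o(-237)/s(14) = (14*(-237))/((-1*14)) = -3318/(-14) = -3318*(-1/14) = 237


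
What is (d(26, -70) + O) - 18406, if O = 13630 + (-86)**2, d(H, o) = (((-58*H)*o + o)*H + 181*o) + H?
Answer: 2732716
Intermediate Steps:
d(H, o) = H + 181*o + H*(o - 58*H*o) (d(H, o) = ((-58*H*o + o)*H + 181*o) + H = ((o - 58*H*o)*H + 181*o) + H = (H*(o - 58*H*o) + 181*o) + H = (181*o + H*(o - 58*H*o)) + H = H + 181*o + H*(o - 58*H*o))
O = 21026 (O = 13630 + 7396 = 21026)
(d(26, -70) + O) - 18406 = ((26 + 181*(-70) + 26*(-70) - 58*(-70)*26**2) + 21026) - 18406 = ((26 - 12670 - 1820 - 58*(-70)*676) + 21026) - 18406 = ((26 - 12670 - 1820 + 2744560) + 21026) - 18406 = (2730096 + 21026) - 18406 = 2751122 - 18406 = 2732716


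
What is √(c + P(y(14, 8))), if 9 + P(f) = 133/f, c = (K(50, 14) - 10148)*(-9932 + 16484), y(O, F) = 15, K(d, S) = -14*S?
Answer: I*√15249124830/15 ≈ 8232.5*I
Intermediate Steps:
c = -67773888 (c = (-14*14 - 10148)*(-9932 + 16484) = (-196 - 10148)*6552 = -10344*6552 = -67773888)
P(f) = -9 + 133/f
√(c + P(y(14, 8))) = √(-67773888 + (-9 + 133/15)) = √(-67773888 - 2/15) = √(-1016608322/15) = I*√15249124830/15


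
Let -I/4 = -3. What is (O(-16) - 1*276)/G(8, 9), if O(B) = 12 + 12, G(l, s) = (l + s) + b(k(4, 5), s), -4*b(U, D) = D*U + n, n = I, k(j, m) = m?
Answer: -1008/11 ≈ -91.636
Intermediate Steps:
I = 12 (I = -4*(-3) = 12)
n = 12
b(U, D) = -3 - D*U/4 (b(U, D) = -(D*U + 12)/4 = -(12 + D*U)/4 = -3 - D*U/4)
G(l, s) = -3 + l - s/4 (G(l, s) = (l + s) + (-3 - ¼*s*5) = (l + s) + (-3 - 5*s/4) = -3 + l - s/4)
O(B) = 24
(O(-16) - 1*276)/G(8, 9) = (24 - 1*276)/(-3 + 8 - ¼*9) = (24 - 276)/(-3 + 8 - 9/4) = -252/11/4 = -252*4/11 = -1008/11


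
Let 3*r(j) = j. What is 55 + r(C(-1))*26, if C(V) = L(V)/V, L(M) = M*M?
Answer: 139/3 ≈ 46.333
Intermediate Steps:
L(M) = M²
C(V) = V (C(V) = V²/V = V)
r(j) = j/3
55 + r(C(-1))*26 = 55 + ((⅓)*(-1))*26 = 55 - ⅓*26 = 55 - 26/3 = 139/3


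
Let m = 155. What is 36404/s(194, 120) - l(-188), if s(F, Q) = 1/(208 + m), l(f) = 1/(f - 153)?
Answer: 4506196333/341 ≈ 1.3215e+7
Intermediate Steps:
l(f) = 1/(-153 + f)
s(F, Q) = 1/363 (s(F, Q) = 1/(208 + 155) = 1/363)
36404/s(194, 120) - l(-188) = 36404/(1/363) - 1/(-153 - 188) = 36404*363 - 1/(-341) = 13214652 - 1*(-1/341) = 13214652 + 1/341 = 4506196333/341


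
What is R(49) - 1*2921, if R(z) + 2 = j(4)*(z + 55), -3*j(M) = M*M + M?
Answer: -10849/3 ≈ -3616.3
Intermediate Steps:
j(M) = -M/3 - M²/3 (j(M) = -(M*M + M)/3 = -(M² + M)/3 = -(M + M²)/3 = -M/3 - M²/3)
R(z) = -1106/3 - 20*z/3 (R(z) = -2 + (-⅓*4*(1 + 4))*(z + 55) = -2 + (-⅓*4*5)*(55 + z) = -2 - 20*(55 + z)/3 = -2 + (-1100/3 - 20*z/3) = -1106/3 - 20*z/3)
R(49) - 1*2921 = (-1106/3 - 20/3*49) - 1*2921 = (-1106/3 - 980/3) - 2921 = -2086/3 - 2921 = -10849/3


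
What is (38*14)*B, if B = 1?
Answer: 532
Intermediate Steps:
(38*14)*B = (38*14)*1 = 532*1 = 532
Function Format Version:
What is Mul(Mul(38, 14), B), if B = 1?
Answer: 532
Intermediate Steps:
Mul(Mul(38, 14), B) = Mul(Mul(38, 14), 1) = Mul(532, 1) = 532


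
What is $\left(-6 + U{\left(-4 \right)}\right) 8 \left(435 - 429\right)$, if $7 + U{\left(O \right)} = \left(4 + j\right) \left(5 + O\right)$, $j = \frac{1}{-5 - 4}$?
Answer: $- \frac{1312}{3} \approx -437.33$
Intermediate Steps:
$j = - \frac{1}{9}$ ($j = \frac{1}{-9} = - \frac{1}{9} \approx -0.11111$)
$U{\left(O \right)} = \frac{112}{9} + \frac{35 O}{9}$ ($U{\left(O \right)} = -7 + \left(4 - \frac{1}{9}\right) \left(5 + O\right) = -7 + \frac{35 \left(5 + O\right)}{9} = -7 + \left(\frac{175}{9} + \frac{35 O}{9}\right) = \frac{112}{9} + \frac{35 O}{9}$)
$\left(-6 + U{\left(-4 \right)}\right) 8 \left(435 - 429\right) = \left(-6 + \left(\frac{112}{9} + \frac{35}{9} \left(-4\right)\right)\right) 8 \left(435 - 429\right) = \left(-6 + \left(\frac{112}{9} - \frac{140}{9}\right)\right) 8 \cdot 6 = \left(-6 - \frac{28}{9}\right) 8 \cdot 6 = \left(- \frac{82}{9}\right) 8 \cdot 6 = \left(- \frac{656}{9}\right) 6 = - \frac{1312}{3}$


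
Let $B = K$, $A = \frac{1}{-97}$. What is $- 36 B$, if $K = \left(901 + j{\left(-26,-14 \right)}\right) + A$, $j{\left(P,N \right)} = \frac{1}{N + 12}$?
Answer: $- \frac{3144510}{97} \approx -32418.0$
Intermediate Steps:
$j{\left(P,N \right)} = \frac{1}{12 + N}$
$A = - \frac{1}{97} \approx -0.010309$
$K = \frac{174695}{194}$ ($K = \left(901 + \frac{1}{12 - 14}\right) - \frac{1}{97} = \left(901 + \frac{1}{-2}\right) - \frac{1}{97} = \left(901 - \frac{1}{2}\right) - \frac{1}{97} = \frac{1801}{2} - \frac{1}{97} = \frac{174695}{194} \approx 900.49$)
$B = \frac{174695}{194} \approx 900.49$
$- 36 B = \left(-36\right) \frac{174695}{194} = - \frac{3144510}{97}$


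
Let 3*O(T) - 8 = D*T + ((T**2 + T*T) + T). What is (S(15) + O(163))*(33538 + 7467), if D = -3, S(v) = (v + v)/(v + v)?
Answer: 2166007115/3 ≈ 7.2200e+8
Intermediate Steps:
S(v) = 1 (S(v) = (2*v)/((2*v)) = (2*v)*(1/(2*v)) = 1)
O(T) = 8/3 - 2*T/3 + 2*T**2/3 (O(T) = 8/3 + (-3*T + ((T**2 + T*T) + T))/3 = 8/3 + (-3*T + ((T**2 + T**2) + T))/3 = 8/3 + (-3*T + (2*T**2 + T))/3 = 8/3 + (-3*T + (T + 2*T**2))/3 = 8/3 + (-2*T + 2*T**2)/3 = 8/3 + (-2*T/3 + 2*T**2/3) = 8/3 - 2*T/3 + 2*T**2/3)
(S(15) + O(163))*(33538 + 7467) = (1 + (8/3 - 2/3*163 + (2/3)*163**2))*(33538 + 7467) = (1 + (8/3 - 326/3 + (2/3)*26569))*41005 = (1 + (8/3 - 326/3 + 53138/3))*41005 = (1 + 52820/3)*41005 = (52823/3)*41005 = 2166007115/3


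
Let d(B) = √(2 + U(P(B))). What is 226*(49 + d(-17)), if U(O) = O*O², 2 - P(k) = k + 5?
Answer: 11074 + 226*√2746 ≈ 22917.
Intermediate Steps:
P(k) = -3 - k (P(k) = 2 - (k + 5) = 2 - (5 + k) = 2 + (-5 - k) = -3 - k)
U(O) = O³
d(B) = √(2 + (-3 - B)³)
226*(49 + d(-17)) = 226*(49 + √(2 - (3 - 17)³)) = 226*(49 + √(2 - 1*(-14)³)) = 226*(49 + √(2 - 1*(-2744))) = 226*(49 + √(2 + 2744)) = 226*(49 + √2746) = 11074 + 226*√2746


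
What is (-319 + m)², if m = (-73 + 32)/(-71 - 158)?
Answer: 5330460100/52441 ≈ 1.0165e+5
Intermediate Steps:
m = 41/229 (m = -41/(-229) = -41*(-1/229) = 41/229 ≈ 0.17904)
(-319 + m)² = (-319 + 41/229)² = (-73010/229)² = 5330460100/52441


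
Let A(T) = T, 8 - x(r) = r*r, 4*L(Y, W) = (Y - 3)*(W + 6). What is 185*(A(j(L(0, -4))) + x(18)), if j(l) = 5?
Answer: -57535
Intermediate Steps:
L(Y, W) = (-3 + Y)*(6 + W)/4 (L(Y, W) = ((Y - 3)*(W + 6))/4 = ((-3 + Y)*(6 + W))/4 = (-3 + Y)*(6 + W)/4)
x(r) = 8 - r² (x(r) = 8 - r*r = 8 - r²)
185*(A(j(L(0, -4))) + x(18)) = 185*(5 + (8 - 1*18²)) = 185*(5 + (8 - 1*324)) = 185*(5 + (8 - 324)) = 185*(5 - 316) = 185*(-311) = -57535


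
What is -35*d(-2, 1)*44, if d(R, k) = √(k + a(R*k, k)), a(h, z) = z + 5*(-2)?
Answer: -3080*I*√2 ≈ -4355.8*I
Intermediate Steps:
a(h, z) = -10 + z (a(h, z) = z - 10 = -10 + z)
d(R, k) = √(-10 + 2*k) (d(R, k) = √(k + (-10 + k)) = √(-10 + 2*k))
-35*d(-2, 1)*44 = -35*√(-10 + 2*1)*44 = -35*√(-10 + 2)*44 = -70*I*√2*44 = -3080*I*√2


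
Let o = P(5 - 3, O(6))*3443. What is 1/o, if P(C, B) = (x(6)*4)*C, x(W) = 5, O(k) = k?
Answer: 1/137720 ≈ 7.2611e-6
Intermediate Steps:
P(C, B) = 20*C (P(C, B) = (5*4)*C = 20*C)
o = 137720 (o = (20*(5 - 3))*3443 = (20*2)*3443 = 40*3443 = 137720)
1/o = 1/137720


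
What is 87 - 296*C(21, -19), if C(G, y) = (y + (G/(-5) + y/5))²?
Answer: -215697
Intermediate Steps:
C(G, y) = (-G/5 + 6*y/5)² (C(G, y) = (y + (G*(-⅕) + y*(⅕)))² = (y + (-G/5 + y/5))² = (-G/5 + 6*y/5)²)
87 - 296*C(21, -19) = 87 - 296*(21 - 6*(-19))²/25 = 87 - 296*(21 + 114)²/25 = 87 - 296*135²/25 = 87 - 296*18225/25 = 87 - 296*729 = 87 - 215784 = -215697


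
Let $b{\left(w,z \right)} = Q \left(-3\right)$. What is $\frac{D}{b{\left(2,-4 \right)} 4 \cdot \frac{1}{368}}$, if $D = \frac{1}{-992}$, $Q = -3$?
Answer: $- \frac{23}{2232} \approx -0.010305$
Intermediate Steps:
$b{\left(w,z \right)} = 9$ ($b{\left(w,z \right)} = \left(-3\right) \left(-3\right) = 9$)
$D = - \frac{1}{992} \approx -0.0010081$
$\frac{D}{b{\left(2,-4 \right)} 4 \cdot \frac{1}{368}} = - \frac{1}{992 \frac{9 \cdot 4}{368}} = - \frac{1}{992 \cdot 36 \cdot \frac{1}{368}} = - \frac{1}{992 \cdot \frac{9}{92}} = \left(- \frac{1}{992}\right) \frac{92}{9} = - \frac{23}{2232}$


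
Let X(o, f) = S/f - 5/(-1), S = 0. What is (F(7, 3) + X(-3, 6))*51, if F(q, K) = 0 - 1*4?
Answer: 51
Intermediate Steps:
X(o, f) = 5 (X(o, f) = 0/f - 5/(-1) = 0 - 5*(-1) = 0 + 5 = 5)
F(q, K) = -4 (F(q, K) = 0 - 4 = -4)
(F(7, 3) + X(-3, 6))*51 = (-4 + 5)*51 = 1*51 = 51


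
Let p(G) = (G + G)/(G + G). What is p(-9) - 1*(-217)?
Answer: 218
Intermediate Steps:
p(G) = 1 (p(G) = (2*G)/((2*G)) = (2*G)*(1/(2*G)) = 1)
p(-9) - 1*(-217) = 1 - 1*(-217) = 1 + 217 = 218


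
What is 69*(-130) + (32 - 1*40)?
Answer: -8978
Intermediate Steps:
69*(-130) + (32 - 1*40) = -8970 + (32 - 40) = -8970 - 8 = -8978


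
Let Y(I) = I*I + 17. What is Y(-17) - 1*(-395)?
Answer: 701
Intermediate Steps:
Y(I) = 17 + I**2 (Y(I) = I**2 + 17 = 17 + I**2)
Y(-17) - 1*(-395) = (17 + (-17)**2) - 1*(-395) = (17 + 289) + 395 = 306 + 395 = 701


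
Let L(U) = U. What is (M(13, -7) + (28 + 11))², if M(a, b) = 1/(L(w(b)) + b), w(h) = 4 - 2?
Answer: 37636/25 ≈ 1505.4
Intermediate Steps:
w(h) = 2
M(a, b) = 1/(2 + b)
(M(13, -7) + (28 + 11))² = (1/(2 - 7) + (28 + 11))² = (1/(-5) + 39)² = (-⅕ + 39)² = (194/5)² = 37636/25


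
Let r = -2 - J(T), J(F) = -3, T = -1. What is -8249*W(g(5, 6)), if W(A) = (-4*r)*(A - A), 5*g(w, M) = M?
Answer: 0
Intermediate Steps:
r = 1 (r = -2 - 1*(-3) = -2 + 3 = 1)
g(w, M) = M/5
W(A) = 0 (W(A) = (-4*1)*(A - A) = -4*0 = 0)
-8249*W(g(5, 6)) = -8249*0 = 0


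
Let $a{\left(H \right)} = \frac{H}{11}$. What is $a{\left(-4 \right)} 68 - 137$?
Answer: $- \frac{1779}{11} \approx -161.73$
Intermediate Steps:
$a{\left(H \right)} = \frac{H}{11}$ ($a{\left(H \right)} = H \frac{1}{11} = \frac{H}{11}$)
$a{\left(-4 \right)} 68 - 137 = \frac{1}{11} \left(-4\right) 68 - 137 = \left(- \frac{4}{11}\right) 68 - 137 = - \frac{272}{11} - 137 = - \frac{1779}{11}$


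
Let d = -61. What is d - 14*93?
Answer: -1363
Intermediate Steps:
d - 14*93 = -61 - 14*93 = -61 - 1302 = -1363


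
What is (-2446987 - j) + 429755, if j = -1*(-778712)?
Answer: -2795944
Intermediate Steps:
j = 778712
(-2446987 - j) + 429755 = (-2446987 - 1*778712) + 429755 = (-2446987 - 778712) + 429755 = -3225699 + 429755 = -2795944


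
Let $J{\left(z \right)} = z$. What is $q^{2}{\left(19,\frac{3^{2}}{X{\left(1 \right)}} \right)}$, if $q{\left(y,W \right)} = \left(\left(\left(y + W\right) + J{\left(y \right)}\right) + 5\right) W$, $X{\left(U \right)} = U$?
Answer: $219024$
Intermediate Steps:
$q{\left(y,W \right)} = W \left(5 + W + 2 y\right)$ ($q{\left(y,W \right)} = \left(\left(\left(y + W\right) + y\right) + 5\right) W = \left(\left(\left(W + y\right) + y\right) + 5\right) W = \left(\left(W + 2 y\right) + 5\right) W = \left(5 + W + 2 y\right) W = W \left(5 + W + 2 y\right)$)
$q^{2}{\left(19,\frac{3^{2}}{X{\left(1 \right)}} \right)} = \left(\frac{3^{2}}{1} \left(5 + \frac{3^{2}}{1} + 2 \cdot 19\right)\right)^{2} = \left(9 \cdot 1 \left(5 + 9 \cdot 1 + 38\right)\right)^{2} = \left(9 \left(5 + 9 + 38\right)\right)^{2} = \left(9 \cdot 52\right)^{2} = 468^{2} = 219024$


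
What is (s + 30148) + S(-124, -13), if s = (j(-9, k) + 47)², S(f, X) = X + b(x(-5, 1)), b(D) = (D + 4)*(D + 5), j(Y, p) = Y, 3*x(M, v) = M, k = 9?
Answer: 284281/9 ≈ 31587.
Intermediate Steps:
x(M, v) = M/3
b(D) = (4 + D)*(5 + D)
S(f, X) = 70/9 + X (S(f, X) = X + (20 + ((⅓)*(-5))² + 9*((⅓)*(-5))) = X + (20 + (-5/3)² + 9*(-5/3)) = X + (20 + 25/9 - 15) = X + 70/9 = 70/9 + X)
s = 1444 (s = (-9 + 47)² = 38² = 1444)
(s + 30148) + S(-124, -13) = (1444 + 30148) + (70/9 - 13) = 31592 - 47/9 = 284281/9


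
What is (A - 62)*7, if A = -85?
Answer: -1029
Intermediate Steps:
(A - 62)*7 = (-85 - 62)*7 = -147*7 = -1029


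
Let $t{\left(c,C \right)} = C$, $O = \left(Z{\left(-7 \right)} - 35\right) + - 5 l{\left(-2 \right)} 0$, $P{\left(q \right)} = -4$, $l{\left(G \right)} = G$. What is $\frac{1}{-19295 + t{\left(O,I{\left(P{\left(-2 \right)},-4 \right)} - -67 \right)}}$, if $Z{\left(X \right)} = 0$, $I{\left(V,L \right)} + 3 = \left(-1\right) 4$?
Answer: $- \frac{1}{19235} \approx -5.1989 \cdot 10^{-5}$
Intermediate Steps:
$I{\left(V,L \right)} = -7$ ($I{\left(V,L \right)} = -3 - 4 = -7$)
$O = -35$ ($O = \left(0 - 35\right) + \left(-5\right) \left(-2\right) 0 = -35 + 10 \cdot 0 = -35 + 0 = -35$)
$\frac{1}{-19295 + t{\left(O,I{\left(P{\left(-2 \right)},-4 \right)} - -67 \right)}} = \frac{1}{-19295 - -60} = \frac{1}{-19295 + \left(-7 + 67\right)} = \frac{1}{-19295 + 60} = \frac{1}{-19235} = - \frac{1}{19235}$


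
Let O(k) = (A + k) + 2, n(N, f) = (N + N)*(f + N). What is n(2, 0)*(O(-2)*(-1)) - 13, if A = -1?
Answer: -5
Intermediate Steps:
n(N, f) = 2*N*(N + f) (n(N, f) = (2*N)*(N + f) = 2*N*(N + f))
O(k) = 1 + k (O(k) = (-1 + k) + 2 = 1 + k)
n(2, 0)*(O(-2)*(-1)) - 13 = (2*2*(2 + 0))*((1 - 2)*(-1)) - 13 = (2*2*2)*(-1*(-1)) - 13 = 8*1 - 13 = 8 - 13 = -5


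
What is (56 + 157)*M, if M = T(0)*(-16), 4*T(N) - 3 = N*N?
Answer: -2556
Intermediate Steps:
T(N) = 3/4 + N**2/4 (T(N) = 3/4 + (N*N)/4 = 3/4 + N**2/4)
M = -12 (M = (3/4 + (1/4)*0**2)*(-16) = (3/4 + (1/4)*0)*(-16) = (3/4 + 0)*(-16) = (3/4)*(-16) = -12)
(56 + 157)*M = (56 + 157)*(-12) = 213*(-12) = -2556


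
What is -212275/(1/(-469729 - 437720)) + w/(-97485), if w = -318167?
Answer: 18778412375583542/97485 ≈ 1.9263e+11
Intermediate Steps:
-212275/(1/(-469729 - 437720)) + w/(-97485) = -212275/(1/(-469729 - 437720)) - 318167/(-97485) = -212275/(1/(-907449)) - 318167*(-1/97485) = -212275/(-1/907449) + 318167/97485 = -212275*(-907449) + 318167/97485 = 192628736475 + 318167/97485 = 18778412375583542/97485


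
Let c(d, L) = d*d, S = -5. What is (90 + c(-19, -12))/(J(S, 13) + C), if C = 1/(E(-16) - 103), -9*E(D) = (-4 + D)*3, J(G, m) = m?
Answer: 130339/3754 ≈ 34.720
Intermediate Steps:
E(D) = 4/3 - D/3 (E(D) = -(-4 + D)*3/9 = -(-12 + 3*D)/9 = 4/3 - D/3)
c(d, L) = d**2
C = -3/289 (C = 1/((4/3 - 1/3*(-16)) - 103) = 1/((4/3 + 16/3) - 103) = 1/(20/3 - 103) = 1/(-289/3) = -3/289 ≈ -0.010381)
(90 + c(-19, -12))/(J(S, 13) + C) = (90 + (-19)**2)/(13 - 3/289) = (90 + 361)/(3754/289) = 451*(289/3754) = 130339/3754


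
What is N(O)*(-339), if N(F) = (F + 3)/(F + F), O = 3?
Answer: -339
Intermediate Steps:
N(F) = (3 + F)/(2*F) (N(F) = (3 + F)/((2*F)) = (3 + F)*(1/(2*F)) = (3 + F)/(2*F))
N(O)*(-339) = ((½)*(3 + 3)/3)*(-339) = ((½)*(⅓)*6)*(-339) = 1*(-339) = -339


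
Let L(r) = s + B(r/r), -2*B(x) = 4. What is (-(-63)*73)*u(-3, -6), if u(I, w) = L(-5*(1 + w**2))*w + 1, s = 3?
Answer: -22995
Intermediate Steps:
B(x) = -2 (B(x) = -1/2*4 = -2)
L(r) = 1 (L(r) = 3 - 2 = 1)
u(I, w) = 1 + w (u(I, w) = 1*w + 1 = w + 1 = 1 + w)
(-(-63)*73)*u(-3, -6) = (-(-63)*73)*(1 - 6) = -63*(-73)*(-5) = 4599*(-5) = -22995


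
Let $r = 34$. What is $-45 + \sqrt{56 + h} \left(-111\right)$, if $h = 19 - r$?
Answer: $-45 - 111 \sqrt{41} \approx -755.75$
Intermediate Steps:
$h = -15$ ($h = 19 - 34 = -15$)
$-45 + \sqrt{56 + h} \left(-111\right) = -45 + \sqrt{56 - 15} \left(-111\right) = -45 + \sqrt{41} \left(-111\right) = -45 - 111 \sqrt{41}$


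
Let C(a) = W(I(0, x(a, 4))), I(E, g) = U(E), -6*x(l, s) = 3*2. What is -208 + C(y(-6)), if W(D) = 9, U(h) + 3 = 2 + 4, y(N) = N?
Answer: -199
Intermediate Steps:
U(h) = 3 (U(h) = -3 + (2 + 4) = -3 + 6 = 3)
x(l, s) = -1 (x(l, s) = -2/2 = -⅙*6 = -1)
I(E, g) = 3
C(a) = 9
-208 + C(y(-6)) = -208 + 9 = -199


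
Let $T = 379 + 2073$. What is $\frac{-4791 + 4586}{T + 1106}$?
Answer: $- \frac{205}{3558} \approx -0.057617$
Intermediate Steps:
$T = 2452$
$\frac{-4791 + 4586}{T + 1106} = \frac{-4791 + 4586}{2452 + 1106} = - \frac{205}{3558}$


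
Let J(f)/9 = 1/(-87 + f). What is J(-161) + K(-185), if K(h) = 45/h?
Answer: -2565/9176 ≈ -0.27953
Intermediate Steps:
J(f) = 9/(-87 + f)
J(-161) + K(-185) = 9/(-87 - 161) + 45/(-185) = 9/(-248) + 45*(-1/185) = 9*(-1/248) - 9/37 = -9/248 - 9/37 = -2565/9176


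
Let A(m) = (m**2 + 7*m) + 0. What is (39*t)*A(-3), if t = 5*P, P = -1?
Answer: 2340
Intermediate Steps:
t = -5 (t = 5*(-1) = -5)
A(m) = m**2 + 7*m
(39*t)*A(-3) = (39*(-5))*(-3*(7 - 3)) = -(-585)*4 = -195*(-12) = 2340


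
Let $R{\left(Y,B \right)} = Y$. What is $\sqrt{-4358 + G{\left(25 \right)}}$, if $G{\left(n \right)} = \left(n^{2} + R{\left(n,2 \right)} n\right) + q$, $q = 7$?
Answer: $i \sqrt{3101} \approx 55.687 i$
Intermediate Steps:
$G{\left(n \right)} = 7 + 2 n^{2}$ ($G{\left(n \right)} = \left(n^{2} + n n\right) + 7 = \left(n^{2} + n^{2}\right) + 7 = 2 n^{2} + 7 = 7 + 2 n^{2}$)
$\sqrt{-4358 + G{\left(25 \right)}} = \sqrt{-4358 + \left(7 + 2 \cdot 25^{2}\right)} = \sqrt{-4358 + \left(7 + 2 \cdot 625\right)} = \sqrt{-4358 + \left(7 + 1250\right)} = \sqrt{-4358 + 1257} = \sqrt{-3101} = i \sqrt{3101}$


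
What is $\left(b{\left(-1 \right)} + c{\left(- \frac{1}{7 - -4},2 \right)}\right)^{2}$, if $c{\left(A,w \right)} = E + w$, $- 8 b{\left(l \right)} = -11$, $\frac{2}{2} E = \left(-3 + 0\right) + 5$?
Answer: $\frac{1849}{64} \approx 28.891$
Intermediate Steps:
$E = 2$ ($E = \left(-3 + 0\right) + 5 = -3 + 5 = 2$)
$b{\left(l \right)} = \frac{11}{8}$ ($b{\left(l \right)} = \left(- \frac{1}{8}\right) \left(-11\right) = \frac{11}{8}$)
$c{\left(A,w \right)} = 2 + w$
$\left(b{\left(-1 \right)} + c{\left(- \frac{1}{7 - -4},2 \right)}\right)^{2} = \left(\frac{11}{8} + \left(2 + 2\right)\right)^{2} = \left(\frac{11}{8} + 4\right)^{2} = \left(\frac{43}{8}\right)^{2} = \frac{1849}{64}$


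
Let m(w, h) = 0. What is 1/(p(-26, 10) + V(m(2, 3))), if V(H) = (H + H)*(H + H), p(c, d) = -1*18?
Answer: -1/18 ≈ -0.055556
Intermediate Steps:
p(c, d) = -18
V(H) = 4*H**2 (V(H) = (2*H)*(2*H) = 4*H**2)
1/(p(-26, 10) + V(m(2, 3))) = 1/(-18 + 4*0**2) = 1/(-18 + 4*0) = 1/(-18 + 0) = 1/(-18) = -1/18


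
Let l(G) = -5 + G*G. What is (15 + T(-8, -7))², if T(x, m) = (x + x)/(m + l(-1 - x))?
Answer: 290521/1369 ≈ 212.21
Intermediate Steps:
l(G) = -5 + G²
T(x, m) = 2*x/(-5 + m + (-1 - x)²) (T(x, m) = (x + x)/(m + (-5 + (-1 - x)²)) = (2*x)/(-5 + m + (-1 - x)²) = 2*x/(-5 + m + (-1 - x)²))
(15 + T(-8, -7))² = (15 + 2*(-8)/(-5 - 7 + (1 - 8)²))² = (15 + 2*(-8)/(-5 - 7 + (-7)²))² = (15 + 2*(-8)/(-5 - 7 + 49))² = (15 + 2*(-8)/37)² = (15 + 2*(-8)*(1/37))² = (15 - 16/37)² = (539/37)² = 290521/1369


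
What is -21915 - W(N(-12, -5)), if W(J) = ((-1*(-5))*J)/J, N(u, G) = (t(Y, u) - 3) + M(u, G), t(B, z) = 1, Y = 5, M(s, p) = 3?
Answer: -21920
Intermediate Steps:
N(u, G) = 1 (N(u, G) = (1 - 3) + 3 = -2 + 3 = 1)
W(J) = 5 (W(J) = (5*J)/J = 5)
-21915 - W(N(-12, -5)) = -21915 - 1*5 = -21915 - 5 = -21920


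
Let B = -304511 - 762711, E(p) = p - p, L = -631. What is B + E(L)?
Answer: -1067222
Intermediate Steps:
E(p) = 0
B = -1067222
B + E(L) = -1067222 + 0 = -1067222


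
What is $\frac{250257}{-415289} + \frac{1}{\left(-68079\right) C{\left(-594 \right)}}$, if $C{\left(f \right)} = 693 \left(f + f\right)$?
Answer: $- \frac{2003784612129109}{3325180545643572} \approx -0.60261$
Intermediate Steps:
$C{\left(f \right)} = 1386 f$ ($C{\left(f \right)} = 693 \cdot 2 f = 1386 f$)
$\frac{250257}{-415289} + \frac{1}{\left(-68079\right) C{\left(-594 \right)}} = \frac{250257}{-415289} + \frac{1}{\left(-68079\right) 1386 \left(-594\right)} = 250257 \left(- \frac{1}{415289}\right) - \frac{1}{68079 \left(-823284\right)} = - \frac{35751}{59327} - - \frac{1}{56048351436} = - \frac{35751}{59327} + \frac{1}{56048351436} = - \frac{2003784612129109}{3325180545643572}$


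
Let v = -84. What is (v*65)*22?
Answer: -120120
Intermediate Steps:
(v*65)*22 = -84*65*22 = -5460*22 = -120120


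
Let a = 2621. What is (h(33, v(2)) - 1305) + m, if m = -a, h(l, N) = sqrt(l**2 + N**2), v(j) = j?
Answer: -3926 + sqrt(1093) ≈ -3892.9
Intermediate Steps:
h(l, N) = sqrt(N**2 + l**2)
m = -2621 (m = -1*2621 = -2621)
(h(33, v(2)) - 1305) + m = (sqrt(2**2 + 33**2) - 1305) - 2621 = (sqrt(4 + 1089) - 1305) - 2621 = (sqrt(1093) - 1305) - 2621 = (-1305 + sqrt(1093)) - 2621 = -3926 + sqrt(1093)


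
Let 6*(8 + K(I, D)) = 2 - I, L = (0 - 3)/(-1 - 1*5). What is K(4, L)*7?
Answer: -175/3 ≈ -58.333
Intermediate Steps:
L = ½ (L = -3/(-1 - 5) = -3/(-6) = -3*(-⅙) = ½ ≈ 0.50000)
K(I, D) = -23/3 - I/6 (K(I, D) = -8 + (2 - I)/6 = -8 + (⅓ - I/6) = -23/3 - I/6)
K(4, L)*7 = (-23/3 - ⅙*4)*7 = (-23/3 - ⅔)*7 = -25/3*7 = -175/3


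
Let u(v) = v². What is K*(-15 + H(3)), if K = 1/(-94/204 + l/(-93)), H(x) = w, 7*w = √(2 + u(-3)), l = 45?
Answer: 47430/2987 - 3162*√11/20909 ≈ 15.377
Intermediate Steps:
w = √11/7 (w = √(2 + (-3)²)/7 = √(2 + 9)/7 = √11/7 ≈ 0.47380)
H(x) = √11/7
K = -3162/2987 (K = 1/(-94/204 + 45/(-93)) = 1/(-94*1/204 + 45*(-1/93)) = 1/(-47/102 - 15/31) = 1/(-2987/3162) = -3162/2987 ≈ -1.0586)
K*(-15 + H(3)) = -3162*(-15 + √11/7)/2987 = 47430/2987 - 3162*√11/20909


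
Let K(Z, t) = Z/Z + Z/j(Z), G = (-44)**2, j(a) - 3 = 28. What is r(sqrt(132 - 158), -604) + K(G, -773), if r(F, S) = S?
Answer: -16757/31 ≈ -540.55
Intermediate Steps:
j(a) = 31 (j(a) = 3 + 28 = 31)
G = 1936
K(Z, t) = 1 + Z/31 (K(Z, t) = Z/Z + Z/31 = 1 + Z*(1/31) = 1 + Z/31)
r(sqrt(132 - 158), -604) + K(G, -773) = -604 + (1 + (1/31)*1936) = -604 + (1 + 1936/31) = -604 + 1967/31 = -16757/31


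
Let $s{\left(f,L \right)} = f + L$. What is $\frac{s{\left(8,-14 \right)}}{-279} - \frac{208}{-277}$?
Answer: $\frac{19898}{25761} \approx 0.77241$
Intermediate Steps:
$s{\left(f,L \right)} = L + f$
$\frac{s{\left(8,-14 \right)}}{-279} - \frac{208}{-277} = \frac{-14 + 8}{-279} - \frac{208}{-277} = \left(-6\right) \left(- \frac{1}{279}\right) - - \frac{208}{277} = \frac{2}{93} + \frac{208}{277} = \frac{19898}{25761}$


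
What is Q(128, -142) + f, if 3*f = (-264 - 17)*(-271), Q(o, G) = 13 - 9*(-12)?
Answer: 76514/3 ≈ 25505.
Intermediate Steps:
Q(o, G) = 121 (Q(o, G) = 13 + 108 = 121)
f = 76151/3 (f = ((-264 - 17)*(-271))/3 = (-281*(-271))/3 = (⅓)*76151 = 76151/3 ≈ 25384.)
Q(128, -142) + f = 121 + 76151/3 = 76514/3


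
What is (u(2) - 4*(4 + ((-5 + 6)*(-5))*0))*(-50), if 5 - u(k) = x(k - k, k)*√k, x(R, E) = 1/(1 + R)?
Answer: 550 + 50*√2 ≈ 620.71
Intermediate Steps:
u(k) = 5 - √k (u(k) = 5 - √k/(1 + (k - k)) = 5 - √k/(1 + 0) = 5 - √k/1 = 5 - √k)
(u(2) - 4*(4 + ((-5 + 6)*(-5))*0))*(-50) = ((5 - √2) - 4*(4 + ((-5 + 6)*(-5))*0))*(-50) = ((5 - √2) - 4*(4 + (1*(-5))*0))*(-50) = ((5 - √2) - 4*(4 - 5*0))*(-50) = ((5 - √2) - 4*(4 + 0))*(-50) = ((5 - √2) - 4*4)*(-50) = ((5 - √2) - 16)*(-50) = (-11 - √2)*(-50) = 550 + 50*√2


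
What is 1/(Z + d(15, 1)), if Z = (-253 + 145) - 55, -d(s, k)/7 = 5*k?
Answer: -1/198 ≈ -0.0050505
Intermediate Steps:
d(s, k) = -35*k
Z = -163 (Z = -108 - 55 = -163)
1/(Z + d(15, 1)) = 1/(-163 - 35*1) = 1/(-163 - 35) = 1/(-198) = -1/198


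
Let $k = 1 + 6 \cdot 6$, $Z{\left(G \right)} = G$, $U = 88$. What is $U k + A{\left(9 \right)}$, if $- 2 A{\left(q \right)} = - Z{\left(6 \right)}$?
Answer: $3259$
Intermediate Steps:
$k = 37$ ($k = 1 + 36 = 37$)
$A{\left(q \right)} = 3$ ($A{\left(q \right)} = - \frac{\left(-1\right) 6}{2} = \left(- \frac{1}{2}\right) \left(-6\right) = 3$)
$U k + A{\left(9 \right)} = 88 \cdot 37 + 3 = 3256 + 3 = 3259$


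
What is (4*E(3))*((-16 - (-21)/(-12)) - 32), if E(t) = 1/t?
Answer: -199/3 ≈ -66.333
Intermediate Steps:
(4*E(3))*((-16 - (-21)/(-12)) - 32) = (4/3)*((-16 - (-21)/(-12)) - 32) = (4*(⅓))*((-16 - (-21)*(-1)/12) - 32) = 4*((-16 - 1*7/4) - 32)/3 = 4*((-16 - 7/4) - 32)/3 = 4*(-71/4 - 32)/3 = (4/3)*(-199/4) = -199/3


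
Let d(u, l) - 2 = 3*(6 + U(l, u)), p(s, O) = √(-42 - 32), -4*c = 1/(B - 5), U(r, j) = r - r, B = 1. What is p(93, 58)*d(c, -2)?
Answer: 20*I*√74 ≈ 172.05*I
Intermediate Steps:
U(r, j) = 0
c = 1/16 (c = -1/(4*(1 - 5)) = -¼/(-4) = -¼*(-¼) = 1/16 ≈ 0.062500)
p(s, O) = I*√74 (p(s, O) = √(-74) = I*√74)
d(u, l) = 20 (d(u, l) = 2 + 3*(6 + 0) = 2 + 3*6 = 2 + 18 = 20)
p(93, 58)*d(c, -2) = (I*√74)*20 = 20*I*√74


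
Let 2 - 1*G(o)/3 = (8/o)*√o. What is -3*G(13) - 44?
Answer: -62 + 72*√13/13 ≈ -42.031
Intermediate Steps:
G(o) = 6 - 24/√o (G(o) = 6 - 3*8/o*√o = 6 - 24/√o)
-3*G(13) - 44 = -3*(6 - 24*√13/13) - 44 = (-18 + 72*√13/13) - 44 = -62 + 72*√13/13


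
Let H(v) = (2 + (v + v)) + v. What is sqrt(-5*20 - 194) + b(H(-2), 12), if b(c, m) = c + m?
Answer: 8 + 7*I*sqrt(6) ≈ 8.0 + 17.146*I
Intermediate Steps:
H(v) = 2 + 3*v (H(v) = (2 + 2*v) + v = 2 + 3*v)
sqrt(-5*20 - 194) + b(H(-2), 12) = sqrt(-5*20 - 194) + ((2 + 3*(-2)) + 12) = sqrt(-100 - 194) + ((2 - 6) + 12) = sqrt(-294) + (-4 + 12) = 7*I*sqrt(6) + 8 = 8 + 7*I*sqrt(6)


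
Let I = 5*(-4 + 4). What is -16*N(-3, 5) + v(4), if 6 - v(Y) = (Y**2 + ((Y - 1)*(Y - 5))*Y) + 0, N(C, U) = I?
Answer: 2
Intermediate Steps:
I = 0 (I = 5*0 = 0)
N(C, U) = 0
v(Y) = 6 - Y**2 - Y*(-1 + Y)*(-5 + Y) (v(Y) = 6 - ((Y**2 + ((Y - 1)*(Y - 5))*Y) + 0) = 6 - ((Y**2 + ((-1 + Y)*(-5 + Y))*Y) + 0) = 6 - ((Y**2 + Y*(-1 + Y)*(-5 + Y)) + 0) = 6 - (Y**2 + Y*(-1 + Y)*(-5 + Y)) = 6 + (-Y**2 - Y*(-1 + Y)*(-5 + Y)) = 6 - Y**2 - Y*(-1 + Y)*(-5 + Y))
-16*N(-3, 5) + v(4) = -16*0 + (6 - 1*4**3 - 5*4 + 5*4**2) = 0 + (6 - 1*64 - 20 + 5*16) = 0 + (6 - 64 - 20 + 80) = 0 + 2 = 2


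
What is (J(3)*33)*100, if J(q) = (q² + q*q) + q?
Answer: 69300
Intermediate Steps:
J(q) = q + 2*q² (J(q) = (q² + q²) + q = 2*q² + q = q + 2*q²)
(J(3)*33)*100 = ((3*(1 + 2*3))*33)*100 = ((3*(1 + 6))*33)*100 = ((3*7)*33)*100 = (21*33)*100 = 693*100 = 69300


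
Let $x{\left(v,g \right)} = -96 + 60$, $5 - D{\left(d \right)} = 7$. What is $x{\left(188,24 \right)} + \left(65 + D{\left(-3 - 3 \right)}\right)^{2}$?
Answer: $3933$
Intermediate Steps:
$D{\left(d \right)} = -2$ ($D{\left(d \right)} = 5 - 7 = -2$)
$x{\left(v,g \right)} = -36$
$x{\left(188,24 \right)} + \left(65 + D{\left(-3 - 3 \right)}\right)^{2} = -36 + \left(65 - 2\right)^{2} = -36 + 63^{2} = -36 + 3969 = 3933$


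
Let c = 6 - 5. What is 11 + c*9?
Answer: 20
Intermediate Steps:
c = 1
11 + c*9 = 11 + 1*9 = 11 + 9 = 20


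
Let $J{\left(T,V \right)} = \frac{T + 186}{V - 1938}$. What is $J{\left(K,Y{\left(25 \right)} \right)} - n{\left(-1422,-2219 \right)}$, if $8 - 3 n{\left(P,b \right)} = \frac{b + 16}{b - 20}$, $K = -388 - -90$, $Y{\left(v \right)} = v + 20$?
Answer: $- \frac{3220537}{1412809} \approx -2.2795$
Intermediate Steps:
$Y{\left(v \right)} = 20 + v$
$K = -298$ ($K = -388 + 90 = -298$)
$J{\left(T,V \right)} = \frac{186 + T}{-1938 + V}$
$n{\left(P,b \right)} = \frac{8}{3} - \frac{16 + b}{3 \left(-20 + b\right)}$ ($n{\left(P,b \right)} = \frac{8}{3} - \frac{\left(b + 16\right) \frac{1}{b - 20}}{3} = \frac{8}{3} - \frac{\left(16 + b\right) \frac{1}{-20 + b}}{3} = \frac{8}{3} - \frac{\frac{1}{-20 + b} \left(16 + b\right)}{3} = \frac{8}{3} - \frac{16 + b}{3 \left(-20 + b\right)}$)
$J{\left(K,Y{\left(25 \right)} \right)} - n{\left(-1422,-2219 \right)} = \frac{186 - 298}{-1938 + \left(20 + 25\right)} - \frac{-176 + 7 \left(-2219\right)}{3 \left(-20 - 2219\right)} = \frac{1}{-1938 + 45} \left(-112\right) - \frac{-176 - 15533}{3 \left(-2239\right)} = \frac{1}{-1893} \left(-112\right) - \frac{1}{3} \left(- \frac{1}{2239}\right) \left(-15709\right) = \left(- \frac{1}{1893}\right) \left(-112\right) - \frac{15709}{6717} = \frac{112}{1893} - \frac{15709}{6717} = - \frac{3220537}{1412809}$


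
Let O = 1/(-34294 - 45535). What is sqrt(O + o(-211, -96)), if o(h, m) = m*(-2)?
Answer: sqrt(1223552414443)/79829 ≈ 13.856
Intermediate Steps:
o(h, m) = -2*m
O = -1/79829 (O = 1/(-79829) = -1/79829 ≈ -1.2527e-5)
sqrt(O + o(-211, -96)) = sqrt(-1/79829 - 2*(-96)) = sqrt(-1/79829 + 192) = sqrt(15327167/79829) = sqrt(1223552414443)/79829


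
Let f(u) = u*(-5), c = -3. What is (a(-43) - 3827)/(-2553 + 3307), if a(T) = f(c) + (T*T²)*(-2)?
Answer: 77601/377 ≈ 205.84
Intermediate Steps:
f(u) = -5*u
a(T) = 15 - 2*T³ (a(T) = -5*(-3) + (T*T²)*(-2) = 15 + T³*(-2) = 15 - 2*T³)
(a(-43) - 3827)/(-2553 + 3307) = ((15 - 2*(-43)³) - 3827)/(-2553 + 3307) = ((15 - 2*(-79507)) - 3827)/754 = ((15 + 159014) - 3827)*(1/754) = (159029 - 3827)*(1/754) = 155202*(1/754) = 77601/377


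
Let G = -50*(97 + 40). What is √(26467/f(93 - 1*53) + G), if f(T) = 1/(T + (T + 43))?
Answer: √3248591 ≈ 1802.4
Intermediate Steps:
f(T) = 1/(43 + 2*T) (f(T) = 1/(T + (43 + T)) = 1/(43 + 2*T))
G = -6850 (G = -50*137 = -6850)
√(26467/f(93 - 1*53) + G) = √(26467/(1/(43 + 2*(93 - 1*53))) - 6850) = √(26467/(1/(43 + 2*(93 - 53))) - 6850) = √(26467/(1/(43 + 2*40)) - 6850) = √(26467/(1/(43 + 80)) - 6850) = √(26467/(1/123) - 6850) = √(26467*123 - 6850) = √(3255441 - 6850) = √3248591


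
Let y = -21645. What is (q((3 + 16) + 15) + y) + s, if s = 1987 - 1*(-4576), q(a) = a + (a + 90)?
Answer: -14924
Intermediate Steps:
q(a) = 90 + 2*a (q(a) = a + (90 + a) = 90 + 2*a)
s = 6563 (s = 1987 + 4576 = 6563)
(q((3 + 16) + 15) + y) + s = ((90 + 2*((3 + 16) + 15)) - 21645) + 6563 = ((90 + 2*(19 + 15)) - 21645) + 6563 = ((90 + 2*34) - 21645) + 6563 = ((90 + 68) - 21645) + 6563 = (158 - 21645) + 6563 = -21487 + 6563 = -14924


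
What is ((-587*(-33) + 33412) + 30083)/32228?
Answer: 5919/2302 ≈ 2.5712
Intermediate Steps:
((-587*(-33) + 33412) + 30083)/32228 = ((19371 + 33412) + 30083)*(1/32228) = (52783 + 30083)*(1/32228) = 82866*(1/32228) = 5919/2302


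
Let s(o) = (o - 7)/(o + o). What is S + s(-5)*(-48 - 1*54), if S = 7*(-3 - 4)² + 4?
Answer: 1123/5 ≈ 224.60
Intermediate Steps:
s(o) = (-7 + o)/(2*o) (s(o) = (-7 + o)/((2*o)) = (-7 + o)*(1/(2*o)) = (-7 + o)/(2*o))
S = 347 (S = 7*(-7)² + 4 = 7*49 + 4 = 343 + 4 = 347)
S + s(-5)*(-48 - 1*54) = 347 + ((½)*(-7 - 5)/(-5))*(-48 - 1*54) = 347 + ((½)*(-⅕)*(-12))*(-48 - 54) = 347 + (6/5)*(-102) = 347 - 612/5 = 1123/5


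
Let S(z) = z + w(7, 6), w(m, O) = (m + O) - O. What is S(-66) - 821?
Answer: -880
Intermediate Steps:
w(m, O) = m (w(m, O) = (O + m) - O = m)
S(z) = 7 + z (S(z) = z + 7 = 7 + z)
S(-66) - 821 = (7 - 66) - 821 = -59 - 821 = -880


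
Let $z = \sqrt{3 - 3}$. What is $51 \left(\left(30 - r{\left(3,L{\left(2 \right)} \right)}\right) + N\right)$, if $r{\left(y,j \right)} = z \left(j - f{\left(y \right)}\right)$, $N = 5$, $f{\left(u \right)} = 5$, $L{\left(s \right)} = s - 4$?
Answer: $1785$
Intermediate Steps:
$L{\left(s \right)} = -4 + s$
$z = 0$ ($z = \sqrt{0} = 0$)
$r{\left(y,j \right)} = 0$ ($r{\left(y,j \right)} = 0 \left(j - 5\right) = 0 \left(-5 + j\right) = 0$)
$51 \left(\left(30 - r{\left(3,L{\left(2 \right)} \right)}\right) + N\right) = 51 \left(\left(30 - 0\right) + 5\right) = 51 \left(\left(30 + 0\right) + 5\right) = 51 \left(30 + 5\right) = 51 \cdot 35 = 1785$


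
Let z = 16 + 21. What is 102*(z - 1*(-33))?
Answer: 7140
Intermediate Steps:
z = 37
102*(z - 1*(-33)) = 102*(37 - 1*(-33)) = 102*(37 + 33) = 102*70 = 7140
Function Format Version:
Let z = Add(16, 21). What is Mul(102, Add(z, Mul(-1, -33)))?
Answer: 7140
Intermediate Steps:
z = 37
Mul(102, Add(z, Mul(-1, -33))) = Mul(102, Add(37, Mul(-1, -33))) = Mul(102, Add(37, 33)) = Mul(102, 70) = 7140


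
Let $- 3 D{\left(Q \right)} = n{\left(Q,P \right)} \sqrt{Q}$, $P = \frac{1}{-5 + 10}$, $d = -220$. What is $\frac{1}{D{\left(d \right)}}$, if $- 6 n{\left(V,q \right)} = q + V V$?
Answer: $- \frac{i \sqrt{55}}{295779} \approx - 2.5073 \cdot 10^{-5} i$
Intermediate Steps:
$P = \frac{1}{5} \approx 0.2$
$n{\left(V,q \right)} = - \frac{q}{6} - \frac{V^{2}}{6}$ ($n{\left(V,q \right)} = - \frac{q + V V}{6} = - \frac{q + V^{2}}{6} = - \frac{q}{6} - \frac{V^{2}}{6}$)
$D{\left(Q \right)} = - \frac{\sqrt{Q} \left(- \frac{1}{30} - \frac{Q^{2}}{6}\right)}{3}$ ($D{\left(Q \right)} = - \frac{\left(\left(- \frac{1}{6}\right) \frac{1}{5} - \frac{Q^{2}}{6}\right) \sqrt{Q}}{3} = - \frac{\left(- \frac{1}{30} - \frac{Q^{2}}{6}\right) \sqrt{Q}}{3} = - \frac{\sqrt{Q} \left(- \frac{1}{30} - \frac{Q^{2}}{6}\right)}{3}$)
$\frac{1}{D{\left(d \right)}} = \frac{1}{\frac{1}{90} \sqrt{-220} \left(1 + 5 \left(-220\right)^{2}\right)} = \frac{1}{\frac{1}{90} \cdot 2 i \sqrt{55} \left(1 + 5 \cdot 48400\right)} = \frac{1}{\frac{1}{90} \cdot 2 i \sqrt{55} \left(1 + 242000\right)} = \frac{1}{\frac{1}{90} \cdot 2 i \sqrt{55} \cdot 242001} = \frac{1}{\frac{26889}{5} i \sqrt{55}} = - \frac{i \sqrt{55}}{295779}$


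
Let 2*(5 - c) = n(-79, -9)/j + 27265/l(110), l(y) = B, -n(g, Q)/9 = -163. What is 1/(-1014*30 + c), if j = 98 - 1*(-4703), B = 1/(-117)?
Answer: 4801/7511583854 ≈ 6.3915e-7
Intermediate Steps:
n(g, Q) = 1467 (n(g, Q) = -9*(-163) = 1467)
B = -1/117 ≈ -0.0085470
j = 4801 (j = 98 + 4703 = 4801)
l(y) = -1/117
c = 7657630274/4801 (c = 5 - (1467/4801 + 27265/(-1/117))/2 = 5 - (1467*(1/4801) + 27265*(-117))/2 = 5 - (1467/4801 - 3190005)/2 = 5 - ½*(-15315212538/4801) = 5 + 7657606269/4801 = 7657630274/4801 ≈ 1.5950e+6)
1/(-1014*30 + c) = 1/(-1014*30 + 7657630274/4801) = 1/(-30420 + 7657630274/4801) = 1/(7511583854/4801) = 4801/7511583854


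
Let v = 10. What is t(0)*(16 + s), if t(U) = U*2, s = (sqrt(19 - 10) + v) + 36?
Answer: 0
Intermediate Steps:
s = 49 (s = (sqrt(19 - 10) + 10) + 36 = (sqrt(9) + 10) + 36 = (3 + 10) + 36 = 13 + 36 = 49)
t(U) = 2*U
t(0)*(16 + s) = (2*0)*(16 + 49) = 0*65 = 0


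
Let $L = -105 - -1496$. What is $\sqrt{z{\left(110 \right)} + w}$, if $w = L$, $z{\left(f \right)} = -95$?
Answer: $36$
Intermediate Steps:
$L = 1391$ ($L = -105 + 1496 = 1391$)
$w = 1391$
$\sqrt{z{\left(110 \right)} + w} = \sqrt{-95 + 1391} = \sqrt{1296} = 36$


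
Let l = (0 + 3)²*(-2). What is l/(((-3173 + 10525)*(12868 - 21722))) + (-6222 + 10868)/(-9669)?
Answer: -151214687363/314699882376 ≈ -0.48050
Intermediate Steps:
l = -18 (l = 3²*(-2) = 9*(-2) = -18)
l/(((-3173 + 10525)*(12868 - 21722))) + (-6222 + 10868)/(-9669) = -18*1/((-3173 + 10525)*(12868 - 21722)) + (-6222 + 10868)/(-9669) = -18/(7352*(-8854)) + 4646*(-1/9669) = -18/(-65094608) - 4646/9669 = -18*(-1/65094608) - 4646/9669 = 9/32547304 - 4646/9669 = -151214687363/314699882376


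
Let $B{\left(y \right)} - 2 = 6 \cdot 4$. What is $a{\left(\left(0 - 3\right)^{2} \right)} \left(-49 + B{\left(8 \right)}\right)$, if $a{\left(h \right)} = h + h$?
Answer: $-414$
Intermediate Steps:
$a{\left(h \right)} = 2 h$
$B{\left(y \right)} = 26$ ($B{\left(y \right)} = 2 + 6 \cdot 4 = 2 + 24 = 26$)
$a{\left(\left(0 - 3\right)^{2} \right)} \left(-49 + B{\left(8 \right)}\right) = 2 \left(0 - 3\right)^{2} \left(-49 + 26\right) = 2 \left(-3\right)^{2} \left(-23\right) = 2 \cdot 9 \left(-23\right) = 18 \left(-23\right) = -414$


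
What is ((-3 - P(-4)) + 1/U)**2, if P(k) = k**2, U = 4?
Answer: 5625/16 ≈ 351.56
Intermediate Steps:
((-3 - P(-4)) + 1/U)**2 = ((-3 - 1*(-4)**2) + 1/4)**2 = ((-3 - 1*16) + 1/4)**2 = ((-3 - 16) + 1/4)**2 = (-19 + 1/4)**2 = (-75/4)**2 = 5625/16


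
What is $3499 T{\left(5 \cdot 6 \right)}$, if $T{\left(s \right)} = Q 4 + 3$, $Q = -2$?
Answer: $-17495$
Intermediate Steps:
$T{\left(s \right)} = -5$ ($T{\left(s \right)} = \left(-2\right) 4 + 3 = -8 + 3 = -5$)
$3499 T{\left(5 \cdot 6 \right)} = 3499 \left(-5\right) = -17495$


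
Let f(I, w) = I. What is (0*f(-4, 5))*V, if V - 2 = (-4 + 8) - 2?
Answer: 0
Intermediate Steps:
V = 4 (V = 2 + ((-4 + 8) - 2) = 2 + (4 - 2) = 2 + 2 = 4)
(0*f(-4, 5))*V = (0*(-4))*4 = 0*4 = 0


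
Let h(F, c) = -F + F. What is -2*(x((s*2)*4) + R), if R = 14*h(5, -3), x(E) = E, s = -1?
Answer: 16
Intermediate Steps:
h(F, c) = 0
R = 0 (R = 14*0 = 0)
-2*(x((s*2)*4) + R) = -2*(-1*2*4 + 0) = -2*(-2*4 + 0) = -2*(-8 + 0) = -2*(-8) = 16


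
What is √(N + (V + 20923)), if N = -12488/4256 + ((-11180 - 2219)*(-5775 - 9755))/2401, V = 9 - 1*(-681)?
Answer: √375399911615/1862 ≈ 329.05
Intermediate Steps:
V = 690 (V = 9 + 681 = 690)
N = 15814036297/182476 (N = -12488*1/4256 - 13399*(-15530)*(1/2401) = -223/76 + 208086470*(1/2401) = -223/76 + 208086470/2401 = 15814036297/182476 ≈ 86664.)
√(N + (V + 20923)) = √(15814036297/182476 + (690 + 20923)) = √(15814036297/182476 + 21613) = √(19757890085/182476) = √375399911615/1862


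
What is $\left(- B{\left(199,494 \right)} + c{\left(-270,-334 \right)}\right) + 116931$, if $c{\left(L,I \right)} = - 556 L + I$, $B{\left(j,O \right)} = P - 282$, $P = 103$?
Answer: $266896$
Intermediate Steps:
$B{\left(j,O \right)} = -179$ ($B{\left(j,O \right)} = 103 - 282 = -179$)
$c{\left(L,I \right)} = I - 556 L$
$\left(- B{\left(199,494 \right)} + c{\left(-270,-334 \right)}\right) + 116931 = \left(\left(-1\right) \left(-179\right) - -149786\right) + 116931 = \left(179 + \left(-334 + 150120\right)\right) + 116931 = \left(179 + 149786\right) + 116931 = 149965 + 116931 = 266896$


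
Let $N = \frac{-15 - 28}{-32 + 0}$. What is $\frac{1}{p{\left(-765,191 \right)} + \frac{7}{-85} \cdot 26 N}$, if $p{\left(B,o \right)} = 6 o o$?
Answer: $\frac{1360}{297681047} \approx 4.5686 \cdot 10^{-6}$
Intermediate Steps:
$p{\left(B,o \right)} = 6 o^{2}$
$N = \frac{43}{32}$ ($N = - \frac{43}{-32} = \left(-43\right) \left(- \frac{1}{32}\right) = \frac{43}{32} \approx 1.3438$)
$\frac{1}{p{\left(-765,191 \right)} + \frac{7}{-85} \cdot 26 N} = \frac{1}{6 \cdot 191^{2} + \frac{7}{-85} \cdot 26 \cdot \frac{43}{32}} = \frac{1}{6 \cdot 36481 + 7 \left(- \frac{1}{85}\right) 26 \cdot \frac{43}{32}} = \frac{1}{218886 + \left(- \frac{7}{85}\right) 26 \cdot \frac{43}{32}} = \frac{1}{218886 - \frac{3913}{1360}} = \frac{1}{\frac{297681047}{1360}} = \frac{1360}{297681047}$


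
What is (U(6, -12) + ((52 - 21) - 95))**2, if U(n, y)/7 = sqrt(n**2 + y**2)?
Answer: 12916 - 5376*sqrt(5) ≈ 894.90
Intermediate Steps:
U(n, y) = 7*sqrt(n**2 + y**2)
(U(6, -12) + ((52 - 21) - 95))**2 = (7*sqrt(6**2 + (-12)**2) + ((52 - 21) - 95))**2 = (7*sqrt(36 + 144) + (31 - 95))**2 = (7*sqrt(180) - 64)**2 = (7*(6*sqrt(5)) - 64)**2 = (42*sqrt(5) - 64)**2 = (-64 + 42*sqrt(5))**2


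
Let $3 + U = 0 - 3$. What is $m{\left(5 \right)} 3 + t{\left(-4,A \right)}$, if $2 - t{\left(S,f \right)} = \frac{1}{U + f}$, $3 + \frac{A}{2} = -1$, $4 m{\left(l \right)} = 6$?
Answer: $\frac{46}{7} \approx 6.5714$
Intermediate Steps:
$U = -6$ ($U = -3 + \left(0 - 3\right) = -3 - 3 = -6$)
$m{\left(l \right)} = \frac{3}{2}$ ($m{\left(l \right)} = \frac{1}{4} \cdot 6 = \frac{3}{2}$)
$A = -8$ ($A = -6 + 2 \left(-1\right) = -6 - 2 = -8$)
$t{\left(S,f \right)} = 2 - \frac{1}{-6 + f}$
$m{\left(5 \right)} 3 + t{\left(-4,A \right)} = \frac{3}{2} \cdot 3 + \frac{-13 + 2 \left(-8\right)}{-6 - 8} = \frac{9}{2} + \frac{-13 - 16}{-14} = \frac{9}{2} - - \frac{29}{14} = \frac{9}{2} + \frac{29}{14} = \frac{46}{7}$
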